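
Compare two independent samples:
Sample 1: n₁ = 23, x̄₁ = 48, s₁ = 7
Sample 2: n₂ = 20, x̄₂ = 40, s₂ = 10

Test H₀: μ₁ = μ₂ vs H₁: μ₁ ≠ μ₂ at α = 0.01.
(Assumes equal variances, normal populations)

Pooled variance: s²_p = [22×7² + 19×10²]/(41) = 72.6341
s_p = 8.5226
SE = s_p×√(1/n₁ + 1/n₂) = 8.5226×√(1/23 + 1/20) = 2.6057
t = (x̄₁ - x̄₂)/SE = (48 - 40)/2.6057 = 3.0702
df = 41, t-critical = ±2.701
Decision: reject H₀

Answer: t = 3.0702, reject H₀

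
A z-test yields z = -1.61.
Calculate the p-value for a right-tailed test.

Answer: p-value ≈ 0.9463

Derivation:
For z = -1.61:
p = P(Z > -1.61) = 1 - Φ(-1.61) = 0.9463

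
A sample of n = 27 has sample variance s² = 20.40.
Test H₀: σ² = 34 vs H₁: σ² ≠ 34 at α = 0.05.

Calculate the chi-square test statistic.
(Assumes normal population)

Answer: χ² = 15.6000, fail to reject H₀

Derivation:
df = n - 1 = 26
χ² = (n-1)s²/σ₀² = 26×20.40/34 = 15.6000
Critical values: χ²_{0.975,26} = 13.844, χ²_{0.025,26} = 41.923
Rejection region: χ² < 13.844 or χ² > 41.923
Decision: fail to reject H₀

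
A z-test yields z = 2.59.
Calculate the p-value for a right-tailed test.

For z = 2.59:
p = P(Z > 2.59) = 1 - Φ(2.59) = 0.0048

Answer: p-value ≈ 0.0048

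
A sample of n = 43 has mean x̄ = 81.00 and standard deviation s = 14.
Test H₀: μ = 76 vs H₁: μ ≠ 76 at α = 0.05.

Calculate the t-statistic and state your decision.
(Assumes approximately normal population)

Answer: t = 2.3419, reject H₀

Derivation:
df = n - 1 = 42
SE = s/√n = 14/√43 = 2.1350
t = (x̄ - μ₀)/SE = (81.00 - 76)/2.1350 = 2.3419
Critical value: t_{0.025,42} = ±2.018
p-value ≈ 0.0240
Decision: reject H₀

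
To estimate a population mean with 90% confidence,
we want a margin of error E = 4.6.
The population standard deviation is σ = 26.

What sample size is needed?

Answer: n = 87

Derivation:
z_0.05 = 1.645
n = (z×σ/E)² = (1.645×26/4.6)²
n = 86.4496
Round up: n = 87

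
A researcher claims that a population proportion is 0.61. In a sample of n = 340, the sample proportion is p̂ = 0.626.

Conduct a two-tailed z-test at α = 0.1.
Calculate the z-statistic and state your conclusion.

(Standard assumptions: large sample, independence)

H₀: p = 0.61, H₁: p ≠ 0.61
Standard error: SE = √(p₀(1-p₀)/n) = √(0.61×0.39/340) = 0.026452
z-statistic: z = (p̂ - p₀)/SE = (0.626 - 0.61)/0.026452 = 0.6049
Critical value: z_0.05 = ±1.645
p-value = 0.5452
Decision: fail to reject H₀ at α = 0.1

Answer: z = 0.6049, fail to reject H₀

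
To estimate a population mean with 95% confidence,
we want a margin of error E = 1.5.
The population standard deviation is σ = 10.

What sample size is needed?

z_0.025 = 1.960
n = (z×σ/E)² = (1.960×10/1.5)²
n = 170.7378
Round up: n = 171

Answer: n = 171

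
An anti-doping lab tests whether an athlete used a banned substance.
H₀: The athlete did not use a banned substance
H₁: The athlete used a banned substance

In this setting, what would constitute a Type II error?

Answer: Failing to detect doping in an athlete who used a banned substance

Derivation:
A Type I error (probability α) occurs when we reject a true H₀.
A Type II error (probability β) occurs when we fail to reject a false H₀.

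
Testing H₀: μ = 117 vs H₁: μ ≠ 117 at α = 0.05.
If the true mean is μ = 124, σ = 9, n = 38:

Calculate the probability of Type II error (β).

Answer: β ≈ 0.0023

Derivation:
SE = σ/√n = 9/√38 = 1.4600
Critical values: μ₀ ± z_0.025×SE = 117 ± 1.960×1.4600
Acceptance region: (114.1384, 119.8616)
Under H₁ (μ = 124): z_high = (119.8616 - 124)/1.4600 = -2.8345, z_low = (114.1384 - 124)/1.4600 = -6.7545
β = P(not reject | H₁) = Φ(-2.8345) - Φ(-6.7545) ≈ 0.0023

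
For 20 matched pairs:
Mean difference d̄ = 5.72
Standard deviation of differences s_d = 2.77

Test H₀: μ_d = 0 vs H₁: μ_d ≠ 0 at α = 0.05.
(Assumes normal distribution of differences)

df = n - 1 = 19
SE = s_d/√n = 2.77/√20 = 0.6194
t = d̄/SE = 5.72/0.6194 = 9.2347
Critical value: t_{0.025,19} = ±2.093
p-value < 0.0001
Decision: reject H₀

Answer: t = 9.2347, reject H₀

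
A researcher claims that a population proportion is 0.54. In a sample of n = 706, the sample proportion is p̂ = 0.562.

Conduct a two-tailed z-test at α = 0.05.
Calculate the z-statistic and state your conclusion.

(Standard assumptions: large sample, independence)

H₀: p = 0.54, H₁: p ≠ 0.54
Standard error: SE = √(p₀(1-p₀)/n) = √(0.54×0.46/706) = 0.018757
z-statistic: z = (p̂ - p₀)/SE = (0.562 - 0.54)/0.018757 = 1.1729
Critical value: z_0.025 = ±1.960
p-value = 0.2408
Decision: fail to reject H₀ at α = 0.05

Answer: z = 1.1729, fail to reject H₀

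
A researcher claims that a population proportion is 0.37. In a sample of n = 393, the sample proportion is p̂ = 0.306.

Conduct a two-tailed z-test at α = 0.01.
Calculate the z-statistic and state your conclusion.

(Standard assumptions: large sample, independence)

H₀: p = 0.37, H₁: p ≠ 0.37
Standard error: SE = √(p₀(1-p₀)/n) = √(0.37×0.63/393) = 0.024354
z-statistic: z = (p̂ - p₀)/SE = (0.306 - 0.37)/0.024354 = -2.6279
Critical value: z_0.005 = ±2.576
p-value = 0.0086
Decision: reject H₀ at α = 0.01

Answer: z = -2.6279, reject H₀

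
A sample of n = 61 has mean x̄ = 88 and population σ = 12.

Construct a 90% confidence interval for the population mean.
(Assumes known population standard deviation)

Answer: (85.4726, 90.5274)

Derivation:
Confidence level: 90%, α = 0.1
z_0.05 = 1.645
SE = σ/√n = 12/√61 = 1.5364
Margin of error = 1.645 × 1.5364 = 2.5274
CI: x̄ ± margin = 88 ± 2.5274
CI: (85.4726, 90.5274)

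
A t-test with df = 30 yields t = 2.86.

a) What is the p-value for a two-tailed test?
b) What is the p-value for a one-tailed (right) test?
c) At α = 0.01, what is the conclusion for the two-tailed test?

Using t-distribution with df = 30:
a) Two-tailed: p = 2×P(T > 2.86) = 0.0076
b) One-tailed: p = P(T > 2.86) = 0.0038
c) 0.0076 < 0.01, reject H₀

Answer: a) 0.0076, b) 0.0038, c) reject H₀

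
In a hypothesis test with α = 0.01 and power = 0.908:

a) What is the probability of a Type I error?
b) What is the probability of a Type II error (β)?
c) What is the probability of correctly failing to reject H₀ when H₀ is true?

a) Type I error probability = α = 0.01
b) Power = P(reject H₀ | H₁ true) = 1 - β = 0.908, so Type II error probability = β = 1 - Power = 0.092
c) P(fail to reject H₀ | H₀ true) = 1 - α = 0.99

Answer: a) 0.01, b) 0.092, c) 0.99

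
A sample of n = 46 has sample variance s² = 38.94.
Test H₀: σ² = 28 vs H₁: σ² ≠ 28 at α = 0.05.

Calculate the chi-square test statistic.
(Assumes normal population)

df = n - 1 = 45
χ² = (n-1)s²/σ₀² = 45×38.94/28 = 62.5821
Critical values: χ²_{0.975,45} = 28.366, χ²_{0.025,45} = 65.410
Rejection region: χ² < 28.366 or χ² > 65.410
Decision: fail to reject H₀

Answer: χ² = 62.5821, fail to reject H₀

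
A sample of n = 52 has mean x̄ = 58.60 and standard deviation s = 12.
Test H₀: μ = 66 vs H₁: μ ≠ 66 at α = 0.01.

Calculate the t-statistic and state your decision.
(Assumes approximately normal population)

Answer: t = -4.4468, reject H₀

Derivation:
df = n - 1 = 51
SE = s/√n = 12/√52 = 1.6641
t = (x̄ - μ₀)/SE = (58.60 - 66)/1.6641 = -4.4468
Critical value: t_{0.005,51} = ±2.676
p-value < 0.0001
Decision: reject H₀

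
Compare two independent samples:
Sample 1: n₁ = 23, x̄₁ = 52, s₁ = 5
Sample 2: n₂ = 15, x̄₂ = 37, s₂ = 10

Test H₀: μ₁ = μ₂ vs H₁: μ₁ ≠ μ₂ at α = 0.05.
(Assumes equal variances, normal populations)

Answer: t = 6.1410, reject H₀

Derivation:
Pooled variance: s²_p = [22×5² + 14×10²]/(36) = 54.1667
s_p = 7.3598
SE = s_p×√(1/n₁ + 1/n₂) = 7.3598×√(1/23 + 1/15) = 2.4426
t = (x̄₁ - x̄₂)/SE = (52 - 37)/2.4426 = 6.1410
df = 36, t-critical = ±2.028
Decision: reject H₀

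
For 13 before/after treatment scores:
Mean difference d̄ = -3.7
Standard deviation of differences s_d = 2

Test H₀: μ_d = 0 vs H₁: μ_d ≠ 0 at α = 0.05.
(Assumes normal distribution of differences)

Answer: t = -6.6703, reject H₀

Derivation:
df = n - 1 = 12
SE = s_d/√n = 2/√13 = 0.5547
t = d̄/SE = -3.7/0.5547 = -6.6703
Critical value: t_{0.025,12} = ±2.179
p-value < 0.0001
Decision: reject H₀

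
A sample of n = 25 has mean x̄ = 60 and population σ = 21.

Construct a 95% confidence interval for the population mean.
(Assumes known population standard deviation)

Confidence level: 95%, α = 0.05
z_0.025 = 1.960
SE = σ/√n = 21/√25 = 4.2000
Margin of error = 1.960 × 4.2000 = 8.2320
CI: x̄ ± margin = 60 ± 8.2320
CI: (51.7680, 68.2320)

Answer: (51.7680, 68.2320)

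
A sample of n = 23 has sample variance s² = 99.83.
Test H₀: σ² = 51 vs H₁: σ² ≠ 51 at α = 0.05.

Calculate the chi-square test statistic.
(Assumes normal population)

df = n - 1 = 22
χ² = (n-1)s²/σ₀² = 22×99.83/51 = 43.0639
Critical values: χ²_{0.975,22} = 10.982, χ²_{0.025,22} = 36.781
Rejection region: χ² < 10.982 or χ² > 36.781
Decision: reject H₀

Answer: χ² = 43.0639, reject H₀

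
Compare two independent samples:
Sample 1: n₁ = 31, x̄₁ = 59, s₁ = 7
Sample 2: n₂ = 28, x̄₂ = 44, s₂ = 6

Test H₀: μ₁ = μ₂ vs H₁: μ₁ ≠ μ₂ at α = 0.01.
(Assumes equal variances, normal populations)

Pooled variance: s²_p = [30×7² + 27×6²]/(57) = 42.8421
s_p = 6.5454
SE = s_p×√(1/n₁ + 1/n₂) = 6.5454×√(1/31 + 1/28) = 1.7065
t = (x̄₁ - x̄₂)/SE = (59 - 44)/1.7065 = 8.7899
df = 57, t-critical = ±2.665
Decision: reject H₀

Answer: t = 8.7899, reject H₀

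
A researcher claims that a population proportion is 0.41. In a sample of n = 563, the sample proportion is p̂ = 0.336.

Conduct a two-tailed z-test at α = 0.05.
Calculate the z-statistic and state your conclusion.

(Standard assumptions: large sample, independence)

Answer: z = -3.5701, reject H₀

Derivation:
H₀: p = 0.41, H₁: p ≠ 0.41
Standard error: SE = √(p₀(1-p₀)/n) = √(0.41×0.59/563) = 0.020728
z-statistic: z = (p̂ - p₀)/SE = (0.336 - 0.41)/0.020728 = -3.5701
Critical value: z_0.025 = ±1.960
p-value = 0.0004
Decision: reject H₀ at α = 0.05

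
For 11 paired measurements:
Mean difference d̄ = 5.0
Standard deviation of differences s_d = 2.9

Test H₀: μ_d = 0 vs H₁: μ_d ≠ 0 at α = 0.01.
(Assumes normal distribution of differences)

df = n - 1 = 10
SE = s_d/√n = 2.9/√11 = 0.8744
t = d̄/SE = 5.0/0.8744 = 5.7182
Critical value: t_{0.005,10} = ±3.169
p-value ≈ 0.0002
Decision: reject H₀

Answer: t = 5.7182, reject H₀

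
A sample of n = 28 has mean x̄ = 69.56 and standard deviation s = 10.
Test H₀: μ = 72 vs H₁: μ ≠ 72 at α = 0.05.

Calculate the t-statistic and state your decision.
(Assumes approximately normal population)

df = n - 1 = 27
SE = s/√n = 10/√28 = 1.8898
t = (x̄ - μ₀)/SE = (69.56 - 72)/1.8898 = -1.2911
Critical value: t_{0.025,27} = ±2.052
p-value ≈ 0.2076
Decision: fail to reject H₀

Answer: t = -1.2911, fail to reject H₀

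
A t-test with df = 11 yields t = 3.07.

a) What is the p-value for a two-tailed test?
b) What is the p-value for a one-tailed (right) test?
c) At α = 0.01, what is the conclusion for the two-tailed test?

Using t-distribution with df = 11:
a) Two-tailed: p = 2×P(T > 3.07) = 0.0107
b) One-tailed: p = P(T > 3.07) = 0.0053
c) 0.0107 ≥ 0.01, fail to reject H₀

Answer: a) 0.0107, b) 0.0053, c) fail to reject H₀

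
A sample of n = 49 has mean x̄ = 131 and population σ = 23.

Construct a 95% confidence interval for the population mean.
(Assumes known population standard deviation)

Confidence level: 95%, α = 0.05
z_0.025 = 1.960
SE = σ/√n = 23/√49 = 3.2857
Margin of error = 1.960 × 3.2857 = 6.4400
CI: x̄ ± margin = 131 ± 6.4400
CI: (124.5600, 137.4400)

Answer: (124.5600, 137.4400)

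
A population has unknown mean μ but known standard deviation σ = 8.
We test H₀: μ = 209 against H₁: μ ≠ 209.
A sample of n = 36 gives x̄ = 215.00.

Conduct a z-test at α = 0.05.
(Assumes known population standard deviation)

Answer: z = 4.5001, reject H₀

Derivation:
Standard error: SE = σ/√n = 8/√36 = 1.3333
z-statistic: z = (x̄ - μ₀)/SE = (215.00 - 209)/1.3333 = 4.5001
Critical value: ±1.960
p-value < 0.0001
Decision: reject H₀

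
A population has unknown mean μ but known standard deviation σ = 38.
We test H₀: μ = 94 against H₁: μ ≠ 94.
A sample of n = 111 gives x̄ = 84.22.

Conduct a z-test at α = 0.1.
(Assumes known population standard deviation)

Standard error: SE = σ/√n = 38/√111 = 3.6068
z-statistic: z = (x̄ - μ₀)/SE = (84.22 - 94)/3.6068 = -2.7115
Critical value: ±1.645
p-value = 0.0067
Decision: reject H₀

Answer: z = -2.7115, reject H₀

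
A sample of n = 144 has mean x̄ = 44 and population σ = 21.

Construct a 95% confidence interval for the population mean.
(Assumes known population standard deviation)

Confidence level: 95%, α = 0.05
z_0.025 = 1.960
SE = σ/√n = 21/√144 = 1.7500
Margin of error = 1.960 × 1.7500 = 3.4300
CI: x̄ ± margin = 44 ± 3.4300
CI: (40.5700, 47.4300)

Answer: (40.5700, 47.4300)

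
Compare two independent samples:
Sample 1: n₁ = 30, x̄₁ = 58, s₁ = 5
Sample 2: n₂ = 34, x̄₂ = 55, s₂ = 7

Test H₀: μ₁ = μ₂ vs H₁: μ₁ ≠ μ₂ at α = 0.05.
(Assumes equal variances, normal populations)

Answer: t = 1.9487, fail to reject H₀

Derivation:
Pooled variance: s²_p = [29×5² + 33×7²]/(62) = 37.7742
s_p = 6.1461
SE = s_p×√(1/n₁ + 1/n₂) = 6.1461×√(1/30 + 1/34) = 1.5395
t = (x̄₁ - x̄₂)/SE = (58 - 55)/1.5395 = 1.9487
df = 62, t-critical = ±1.999
Decision: fail to reject H₀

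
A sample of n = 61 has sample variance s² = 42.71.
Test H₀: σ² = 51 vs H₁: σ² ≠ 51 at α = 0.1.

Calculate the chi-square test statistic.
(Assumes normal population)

df = n - 1 = 60
χ² = (n-1)s²/σ₀² = 60×42.71/51 = 50.2471
Critical values: χ²_{0.95,60} = 43.188, χ²_{0.05,60} = 79.082
Rejection region: χ² < 43.188 or χ² > 79.082
Decision: fail to reject H₀

Answer: χ² = 50.2471, fail to reject H₀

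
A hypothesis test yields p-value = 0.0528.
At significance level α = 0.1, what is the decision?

Answer: reject H₀

Derivation:
Compare p-value to α:
0.0528 < 0.1
Decision: reject H₀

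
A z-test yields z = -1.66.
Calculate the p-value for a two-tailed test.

For z = -1.66:
p = 2×P(Z > |-1.66|) = 2×(1 - Φ(1.66)) = 0.0969

Answer: p-value ≈ 0.0969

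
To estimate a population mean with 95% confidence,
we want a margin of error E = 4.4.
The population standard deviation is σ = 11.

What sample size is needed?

z_0.025 = 1.960
n = (z×σ/E)² = (1.960×11/4.4)²
n = 24.0100
Round up: n = 25

Answer: n = 25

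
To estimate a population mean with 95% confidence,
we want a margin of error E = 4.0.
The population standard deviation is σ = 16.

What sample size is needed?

Answer: n = 62

Derivation:
z_0.025 = 1.960
n = (z×σ/E)² = (1.960×16/4.0)²
n = 61.4656
Round up: n = 62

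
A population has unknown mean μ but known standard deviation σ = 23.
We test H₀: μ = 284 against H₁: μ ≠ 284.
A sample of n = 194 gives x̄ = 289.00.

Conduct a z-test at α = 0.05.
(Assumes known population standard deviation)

Answer: z = 3.0279, reject H₀

Derivation:
Standard error: SE = σ/√n = 23/√194 = 1.6513
z-statistic: z = (x̄ - μ₀)/SE = (289.00 - 284)/1.6513 = 3.0279
Critical value: ±1.960
p-value = 0.0025
Decision: reject H₀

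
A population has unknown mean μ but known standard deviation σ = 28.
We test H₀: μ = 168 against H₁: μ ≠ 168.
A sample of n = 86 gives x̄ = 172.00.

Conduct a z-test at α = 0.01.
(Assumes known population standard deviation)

Standard error: SE = σ/√n = 28/√86 = 3.0193
z-statistic: z = (x̄ - μ₀)/SE = (172.00 - 168)/3.0193 = 1.3248
Critical value: ±2.576
p-value = 0.1852
Decision: fail to reject H₀

Answer: z = 1.3248, fail to reject H₀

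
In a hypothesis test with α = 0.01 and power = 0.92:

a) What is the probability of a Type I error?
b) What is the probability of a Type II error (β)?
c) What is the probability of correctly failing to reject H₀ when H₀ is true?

a) Type I error probability = α = 0.01
b) Power = P(reject H₀ | H₁ true) = 1 - β = 0.92, so Type II error probability = β = 1 - Power = 0.08
c) P(fail to reject H₀ | H₀ true) = 1 - α = 0.99

Answer: a) 0.01, b) 0.08, c) 0.99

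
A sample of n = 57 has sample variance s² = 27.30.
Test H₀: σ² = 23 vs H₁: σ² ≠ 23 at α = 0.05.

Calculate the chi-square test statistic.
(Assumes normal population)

df = n - 1 = 56
χ² = (n-1)s²/σ₀² = 56×27.30/23 = 66.4696
Critical values: χ²_{0.975,56} = 37.212, χ²_{0.025,56} = 78.567
Rejection region: χ² < 37.212 or χ² > 78.567
Decision: fail to reject H₀

Answer: χ² = 66.4696, fail to reject H₀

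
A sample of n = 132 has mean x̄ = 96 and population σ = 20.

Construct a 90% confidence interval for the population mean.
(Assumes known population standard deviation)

Answer: (93.1364, 98.8636)

Derivation:
Confidence level: 90%, α = 0.1
z_0.05 = 1.645
SE = σ/√n = 20/√132 = 1.7408
Margin of error = 1.645 × 1.7408 = 2.8636
CI: x̄ ± margin = 96 ± 2.8636
CI: (93.1364, 98.8636)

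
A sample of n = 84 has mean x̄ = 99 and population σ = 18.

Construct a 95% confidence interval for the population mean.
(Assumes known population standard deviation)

Answer: (95.1506, 102.8494)

Derivation:
Confidence level: 95%, α = 0.05
z_0.025 = 1.960
SE = σ/√n = 18/√84 = 1.9640
Margin of error = 1.960 × 1.9640 = 3.8494
CI: x̄ ± margin = 99 ± 3.8494
CI: (95.1506, 102.8494)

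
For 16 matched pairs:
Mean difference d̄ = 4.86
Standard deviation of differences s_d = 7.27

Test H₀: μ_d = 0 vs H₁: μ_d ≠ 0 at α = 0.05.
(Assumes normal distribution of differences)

df = n - 1 = 15
SE = s_d/√n = 7.27/√16 = 1.8175
t = d̄/SE = 4.86/1.8175 = 2.6740
Critical value: t_{0.025,15} = ±2.131
p-value ≈ 0.0173
Decision: reject H₀

Answer: t = 2.6740, reject H₀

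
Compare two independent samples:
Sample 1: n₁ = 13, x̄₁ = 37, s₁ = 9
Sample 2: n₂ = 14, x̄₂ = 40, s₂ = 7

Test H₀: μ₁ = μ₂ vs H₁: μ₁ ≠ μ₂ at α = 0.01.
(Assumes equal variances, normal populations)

Pooled variance: s²_p = [12×9² + 13×7²]/(25) = 64.3600
s_p = 8.0225
SE = s_p×√(1/n₁ + 1/n₂) = 8.0225×√(1/13 + 1/14) = 3.0900
t = (x̄₁ - x̄₂)/SE = (37 - 40)/3.0900 = -0.9709
df = 25, t-critical = ±2.787
Decision: fail to reject H₀

Answer: t = -0.9709, fail to reject H₀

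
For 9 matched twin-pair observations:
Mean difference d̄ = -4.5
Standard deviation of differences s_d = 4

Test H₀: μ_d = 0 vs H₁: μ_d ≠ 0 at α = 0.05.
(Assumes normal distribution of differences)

Answer: t = -3.3751, reject H₀

Derivation:
df = n - 1 = 8
SE = s_d/√n = 4/√9 = 1.3333
t = d̄/SE = -4.5/1.3333 = -3.3751
Critical value: t_{0.025,8} = ±2.306
p-value ≈ 0.0097
Decision: reject H₀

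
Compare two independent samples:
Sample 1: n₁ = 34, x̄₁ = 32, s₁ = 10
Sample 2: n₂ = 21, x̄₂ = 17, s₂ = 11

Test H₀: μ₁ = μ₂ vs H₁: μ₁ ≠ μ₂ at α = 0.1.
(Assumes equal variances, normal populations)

Pooled variance: s²_p = [33×10² + 20×11²]/(53) = 107.9245
s_p = 10.3887
SE = s_p×√(1/n₁ + 1/n₂) = 10.3887×√(1/34 + 1/21) = 2.8833
t = (x̄₁ - x̄₂)/SE = (32 - 17)/2.8833 = 5.2024
df = 53, t-critical = ±1.674
Decision: reject H₀

Answer: t = 5.2024, reject H₀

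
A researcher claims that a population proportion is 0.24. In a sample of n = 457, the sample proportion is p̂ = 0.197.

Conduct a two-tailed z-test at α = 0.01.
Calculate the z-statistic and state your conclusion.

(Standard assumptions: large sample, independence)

H₀: p = 0.24, H₁: p ≠ 0.24
Standard error: SE = √(p₀(1-p₀)/n) = √(0.24×0.76/457) = 0.019978
z-statistic: z = (p̂ - p₀)/SE = (0.197 - 0.24)/0.019978 = -2.1524
Critical value: z_0.005 = ±2.576
p-value = 0.0314
Decision: fail to reject H₀ at α = 0.01

Answer: z = -2.1524, fail to reject H₀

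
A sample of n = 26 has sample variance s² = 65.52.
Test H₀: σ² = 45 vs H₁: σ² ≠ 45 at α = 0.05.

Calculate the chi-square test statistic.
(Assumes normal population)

Answer: χ² = 36.4000, fail to reject H₀

Derivation:
df = n - 1 = 25
χ² = (n-1)s²/σ₀² = 25×65.52/45 = 36.4000
Critical values: χ²_{0.975,25} = 13.120, χ²_{0.025,25} = 40.646
Rejection region: χ² < 13.120 or χ² > 40.646
Decision: fail to reject H₀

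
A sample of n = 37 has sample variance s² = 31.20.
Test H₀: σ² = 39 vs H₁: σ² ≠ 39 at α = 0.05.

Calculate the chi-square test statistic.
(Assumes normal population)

df = n - 1 = 36
χ² = (n-1)s²/σ₀² = 36×31.20/39 = 28.8000
Critical values: χ²_{0.975,36} = 21.336, χ²_{0.025,36} = 54.437
Rejection region: χ² < 21.336 or χ² > 54.437
Decision: fail to reject H₀

Answer: χ² = 28.8000, fail to reject H₀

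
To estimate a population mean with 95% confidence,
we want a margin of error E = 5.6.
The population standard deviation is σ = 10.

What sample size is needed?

z_0.025 = 1.960
n = (z×σ/E)² = (1.960×10/5.6)²
n = 12.2500
Round up: n = 13

Answer: n = 13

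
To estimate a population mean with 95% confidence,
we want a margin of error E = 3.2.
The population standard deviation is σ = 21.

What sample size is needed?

z_0.025 = 1.960
n = (z×σ/E)² = (1.960×21/3.2)²
n = 165.4439
Round up: n = 166

Answer: n = 166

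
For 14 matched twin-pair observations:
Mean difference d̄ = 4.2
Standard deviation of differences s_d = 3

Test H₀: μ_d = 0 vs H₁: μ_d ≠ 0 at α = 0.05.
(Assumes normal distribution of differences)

df = n - 1 = 13
SE = s_d/√n = 3/√14 = 0.8018
t = d̄/SE = 4.2/0.8018 = 5.2382
Critical value: t_{0.025,13} = ±2.160
p-value ≈ 0.0002
Decision: reject H₀

Answer: t = 5.2382, reject H₀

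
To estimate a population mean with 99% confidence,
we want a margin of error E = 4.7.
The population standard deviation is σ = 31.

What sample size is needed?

Answer: n = 289

Derivation:
z_0.005 = 2.576
n = (z×σ/E)² = (2.576×31/4.7)²
n = 288.6818
Round up: n = 289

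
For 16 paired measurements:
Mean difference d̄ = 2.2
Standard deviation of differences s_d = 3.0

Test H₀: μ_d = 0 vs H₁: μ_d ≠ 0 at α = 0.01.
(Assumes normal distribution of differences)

df = n - 1 = 15
SE = s_d/√n = 3.0/√16 = 0.7500
t = d̄/SE = 2.2/0.7500 = 2.9333
Critical value: t_{0.005,15} = ±2.947
p-value ≈ 0.0103
Decision: fail to reject H₀

Answer: t = 2.9333, fail to reject H₀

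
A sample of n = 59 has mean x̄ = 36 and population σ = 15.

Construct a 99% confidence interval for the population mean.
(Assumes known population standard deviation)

Confidence level: 99%, α = 0.01
z_0.005 = 2.576
SE = σ/√n = 15/√59 = 1.9528
Margin of error = 2.576 × 1.9528 = 5.0304
CI: x̄ ± margin = 36 ± 5.0304
CI: (30.9696, 41.0304)

Answer: (30.9696, 41.0304)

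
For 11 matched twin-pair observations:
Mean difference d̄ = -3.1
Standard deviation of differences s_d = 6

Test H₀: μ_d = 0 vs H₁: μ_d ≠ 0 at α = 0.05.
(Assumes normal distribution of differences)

df = n - 1 = 10
SE = s_d/√n = 6/√11 = 1.8091
t = d̄/SE = -3.1/1.8091 = -1.7136
Critical value: t_{0.025,10} = ±2.228
p-value ≈ 0.1174
Decision: fail to reject H₀

Answer: t = -1.7136, fail to reject H₀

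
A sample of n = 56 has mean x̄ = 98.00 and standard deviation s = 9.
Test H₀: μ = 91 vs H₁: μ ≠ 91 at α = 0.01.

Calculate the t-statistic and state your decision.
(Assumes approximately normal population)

df = n - 1 = 55
SE = s/√n = 9/√56 = 1.2027
t = (x̄ - μ₀)/SE = (98.00 - 91)/1.2027 = 5.8202
Critical value: t_{0.005,55} = ±2.668
p-value < 0.0001
Decision: reject H₀

Answer: t = 5.8202, reject H₀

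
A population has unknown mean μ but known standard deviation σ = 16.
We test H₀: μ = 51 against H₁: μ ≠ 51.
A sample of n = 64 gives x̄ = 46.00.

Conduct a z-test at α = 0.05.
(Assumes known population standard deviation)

Answer: z = -2.5000, reject H₀

Derivation:
Standard error: SE = σ/√n = 16/√64 = 2.0000
z-statistic: z = (x̄ - μ₀)/SE = (46.00 - 51)/2.0000 = -2.5000
Critical value: ±1.960
p-value = 0.0124
Decision: reject H₀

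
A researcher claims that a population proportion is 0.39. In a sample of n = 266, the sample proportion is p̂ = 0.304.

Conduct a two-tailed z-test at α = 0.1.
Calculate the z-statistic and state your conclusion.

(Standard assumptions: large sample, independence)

H₀: p = 0.39, H₁: p ≠ 0.39
Standard error: SE = √(p₀(1-p₀)/n) = √(0.39×0.61/266) = 0.029906
z-statistic: z = (p̂ - p₀)/SE = (0.304 - 0.39)/0.029906 = -2.8757
Critical value: z_0.05 = ±1.645
p-value = 0.0040
Decision: reject H₀ at α = 0.1

Answer: z = -2.8757, reject H₀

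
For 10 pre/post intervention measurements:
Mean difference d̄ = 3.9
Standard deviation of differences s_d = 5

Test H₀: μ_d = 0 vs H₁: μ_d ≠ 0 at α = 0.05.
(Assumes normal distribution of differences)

Answer: t = 2.4666, reject H₀

Derivation:
df = n - 1 = 9
SE = s_d/√n = 5/√10 = 1.5811
t = d̄/SE = 3.9/1.5811 = 2.4666
Critical value: t_{0.025,9} = ±2.262
p-value ≈ 0.0358
Decision: reject H₀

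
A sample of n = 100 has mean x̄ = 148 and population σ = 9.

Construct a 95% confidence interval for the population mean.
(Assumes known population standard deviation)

Confidence level: 95%, α = 0.05
z_0.025 = 1.960
SE = σ/√n = 9/√100 = 0.9000
Margin of error = 1.960 × 0.9000 = 1.7640
CI: x̄ ± margin = 148 ± 1.7640
CI: (146.2360, 149.7640)

Answer: (146.2360, 149.7640)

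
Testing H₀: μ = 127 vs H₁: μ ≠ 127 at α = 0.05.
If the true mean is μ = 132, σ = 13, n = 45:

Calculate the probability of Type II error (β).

SE = σ/√n = 13/√45 = 1.9379
Critical values: μ₀ ± z_0.025×SE = 127 ± 1.960×1.9379
Acceptance region: (123.2017, 130.7983)
Under H₁ (μ = 132): z_high = (130.7983 - 132)/1.9379 = -0.6201, z_low = (123.2017 - 132)/1.9379 = -4.5401
β = P(not reject | H₁) = Φ(-0.6201) - Φ(-4.5401) ≈ 0.2676

Answer: β ≈ 0.2676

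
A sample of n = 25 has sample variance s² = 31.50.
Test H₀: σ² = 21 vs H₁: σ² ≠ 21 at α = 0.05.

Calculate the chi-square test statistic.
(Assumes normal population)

df = n - 1 = 24
χ² = (n-1)s²/σ₀² = 24×31.50/21 = 36.0000
Critical values: χ²_{0.975,24} = 12.401, χ²_{0.025,24} = 39.364
Rejection region: χ² < 12.401 or χ² > 39.364
Decision: fail to reject H₀

Answer: χ² = 36.0000, fail to reject H₀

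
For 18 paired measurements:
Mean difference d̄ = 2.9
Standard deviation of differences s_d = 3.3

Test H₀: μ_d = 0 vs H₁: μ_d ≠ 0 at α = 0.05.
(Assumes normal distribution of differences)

Answer: t = 3.7285, reject H₀

Derivation:
df = n - 1 = 17
SE = s_d/√n = 3.3/√18 = 0.7778
t = d̄/SE = 2.9/0.7778 = 3.7285
Critical value: t_{0.025,17} = ±2.110
p-value ≈ 0.0017
Decision: reject H₀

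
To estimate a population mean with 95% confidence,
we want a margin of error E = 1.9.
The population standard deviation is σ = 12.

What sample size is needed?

Answer: n = 154

Derivation:
z_0.025 = 1.960
n = (z×σ/E)² = (1.960×12/1.9)²
n = 153.2383
Round up: n = 154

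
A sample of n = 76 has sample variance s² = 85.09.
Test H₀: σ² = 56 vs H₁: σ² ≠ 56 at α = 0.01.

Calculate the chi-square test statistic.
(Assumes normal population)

Answer: χ² = 113.9598, reject H₀

Derivation:
df = n - 1 = 75
χ² = (n-1)s²/σ₀² = 75×85.09/56 = 113.9598
Critical values: χ²_{0.995,75} = 47.206, χ²_{0.005,75} = 110.286
Rejection region: χ² < 47.206 or χ² > 110.286
Decision: reject H₀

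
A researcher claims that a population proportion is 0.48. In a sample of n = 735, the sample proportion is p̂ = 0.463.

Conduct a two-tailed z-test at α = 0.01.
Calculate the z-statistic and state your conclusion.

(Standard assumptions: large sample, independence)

H₀: p = 0.48, H₁: p ≠ 0.48
Standard error: SE = √(p₀(1-p₀)/n) = √(0.48×0.52/735) = 0.018428
z-statistic: z = (p̂ - p₀)/SE = (0.463 - 0.48)/0.018428 = -0.9225
Critical value: z_0.005 = ±2.576
p-value = 0.3563
Decision: fail to reject H₀ at α = 0.01

Answer: z = -0.9225, fail to reject H₀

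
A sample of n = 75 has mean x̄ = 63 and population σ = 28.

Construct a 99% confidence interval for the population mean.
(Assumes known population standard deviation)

Answer: (54.6713, 71.3287)

Derivation:
Confidence level: 99%, α = 0.01
z_0.005 = 2.576
SE = σ/√n = 28/√75 = 3.2332
Margin of error = 2.576 × 3.2332 = 8.3287
CI: x̄ ± margin = 63 ± 8.3287
CI: (54.6713, 71.3287)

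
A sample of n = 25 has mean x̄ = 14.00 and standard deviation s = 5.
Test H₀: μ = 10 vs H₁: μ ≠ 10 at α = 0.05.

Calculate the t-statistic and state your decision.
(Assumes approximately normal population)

df = n - 1 = 24
SE = s/√n = 5/√25 = 1.0000
t = (x̄ - μ₀)/SE = (14.00 - 10)/1.0000 = 4.0000
Critical value: t_{0.025,24} = ±2.064
p-value ≈ 0.0005
Decision: reject H₀

Answer: t = 4.0000, reject H₀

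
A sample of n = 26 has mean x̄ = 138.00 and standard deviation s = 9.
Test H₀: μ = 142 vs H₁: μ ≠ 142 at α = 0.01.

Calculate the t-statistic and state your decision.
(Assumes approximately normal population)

Answer: t = -2.2663, fail to reject H₀

Derivation:
df = n - 1 = 25
SE = s/√n = 9/√26 = 1.7650
t = (x̄ - μ₀)/SE = (138.00 - 142)/1.7650 = -2.2663
Critical value: t_{0.005,25} = ±2.787
p-value ≈ 0.0323
Decision: fail to reject H₀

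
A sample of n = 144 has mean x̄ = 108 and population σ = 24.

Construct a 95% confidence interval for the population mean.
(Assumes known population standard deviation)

Confidence level: 95%, α = 0.05
z_0.025 = 1.960
SE = σ/√n = 24/√144 = 2.0000
Margin of error = 1.960 × 2.0000 = 3.9200
CI: x̄ ± margin = 108 ± 3.9200
CI: (104.0800, 111.9200)

Answer: (104.0800, 111.9200)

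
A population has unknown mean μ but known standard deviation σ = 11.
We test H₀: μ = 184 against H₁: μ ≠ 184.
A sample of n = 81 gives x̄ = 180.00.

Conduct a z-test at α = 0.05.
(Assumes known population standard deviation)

Standard error: SE = σ/√n = 11/√81 = 1.2222
z-statistic: z = (x̄ - μ₀)/SE = (180.00 - 184)/1.2222 = -3.2728
Critical value: ±1.960
p-value = 0.0011
Decision: reject H₀

Answer: z = -3.2728, reject H₀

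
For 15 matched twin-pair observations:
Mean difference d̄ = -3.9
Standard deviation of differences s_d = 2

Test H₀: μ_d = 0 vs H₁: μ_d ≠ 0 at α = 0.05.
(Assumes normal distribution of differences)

Answer: t = -7.5523, reject H₀

Derivation:
df = n - 1 = 14
SE = s_d/√n = 2/√15 = 0.5164
t = d̄/SE = -3.9/0.5164 = -7.5523
Critical value: t_{0.025,14} = ±2.145
p-value < 0.0001
Decision: reject H₀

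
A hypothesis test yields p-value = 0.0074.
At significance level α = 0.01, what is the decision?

Compare p-value to α:
0.0074 < 0.01
Decision: reject H₀

Answer: reject H₀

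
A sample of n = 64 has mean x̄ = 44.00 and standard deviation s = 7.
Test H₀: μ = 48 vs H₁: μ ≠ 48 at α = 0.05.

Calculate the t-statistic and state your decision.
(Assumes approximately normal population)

Answer: t = -4.5714, reject H₀

Derivation:
df = n - 1 = 63
SE = s/√n = 7/√64 = 0.8750
t = (x̄ - μ₀)/SE = (44.00 - 48)/0.8750 = -4.5714
Critical value: t_{0.025,63} = ±1.998
p-value < 0.0001
Decision: reject H₀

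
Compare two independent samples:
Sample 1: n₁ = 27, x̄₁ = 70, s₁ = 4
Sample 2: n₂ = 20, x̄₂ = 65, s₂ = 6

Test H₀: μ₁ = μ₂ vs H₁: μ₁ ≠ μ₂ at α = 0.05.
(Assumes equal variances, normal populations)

Pooled variance: s²_p = [26×4² + 19×6²]/(45) = 24.4444
s_p = 4.9441
SE = s_p×√(1/n₁ + 1/n₂) = 4.9441×√(1/27 + 1/20) = 1.4586
t = (x̄₁ - x̄₂)/SE = (70 - 65)/1.4586 = 3.4279
df = 45, t-critical = ±2.014
Decision: reject H₀

Answer: t = 3.4279, reject H₀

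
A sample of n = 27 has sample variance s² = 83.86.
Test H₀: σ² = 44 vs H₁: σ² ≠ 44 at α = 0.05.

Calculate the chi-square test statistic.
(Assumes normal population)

Answer: χ² = 49.5536, reject H₀

Derivation:
df = n - 1 = 26
χ² = (n-1)s²/σ₀² = 26×83.86/44 = 49.5536
Critical values: χ²_{0.975,26} = 13.844, χ²_{0.025,26} = 41.923
Rejection region: χ² < 13.844 or χ² > 41.923
Decision: reject H₀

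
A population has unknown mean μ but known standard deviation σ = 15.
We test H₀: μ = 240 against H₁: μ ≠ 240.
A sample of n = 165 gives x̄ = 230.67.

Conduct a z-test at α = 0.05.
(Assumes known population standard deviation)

Standard error: SE = σ/√n = 15/√165 = 1.1677
z-statistic: z = (x̄ - μ₀)/SE = (230.67 - 240)/1.1677 = -7.9901
Critical value: ±1.960
p-value < 0.0001
Decision: reject H₀

Answer: z = -7.9901, reject H₀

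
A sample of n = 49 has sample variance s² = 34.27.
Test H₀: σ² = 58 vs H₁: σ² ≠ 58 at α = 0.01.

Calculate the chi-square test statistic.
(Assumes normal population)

df = n - 1 = 48
χ² = (n-1)s²/σ₀² = 48×34.27/58 = 28.3614
Critical values: χ²_{0.995,48} = 26.511, χ²_{0.005,48} = 76.969
Rejection region: χ² < 26.511 or χ² > 76.969
Decision: fail to reject H₀

Answer: χ² = 28.3614, fail to reject H₀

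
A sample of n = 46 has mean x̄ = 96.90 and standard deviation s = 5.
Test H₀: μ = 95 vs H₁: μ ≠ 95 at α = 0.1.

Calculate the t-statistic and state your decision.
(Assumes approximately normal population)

Answer: t = 2.5773, reject H₀

Derivation:
df = n - 1 = 45
SE = s/√n = 5/√46 = 0.7372
t = (x̄ - μ₀)/SE = (96.90 - 95)/0.7372 = 2.5773
Critical value: t_{0.05,45} = ±1.679
p-value ≈ 0.0133
Decision: reject H₀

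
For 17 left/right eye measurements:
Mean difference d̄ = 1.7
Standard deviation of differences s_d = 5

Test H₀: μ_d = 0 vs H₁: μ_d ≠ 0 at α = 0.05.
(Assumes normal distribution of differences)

df = n - 1 = 16
SE = s_d/√n = 5/√17 = 1.2127
t = d̄/SE = 1.7/1.2127 = 1.4018
Critical value: t_{0.025,16} = ±2.120
p-value ≈ 0.1801
Decision: fail to reject H₀

Answer: t = 1.4018, fail to reject H₀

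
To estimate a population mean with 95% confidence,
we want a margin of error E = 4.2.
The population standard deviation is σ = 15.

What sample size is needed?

z_0.025 = 1.960
n = (z×σ/E)² = (1.960×15/4.2)²
n = 49.0000
Already a whole number: n = 49

Answer: n = 49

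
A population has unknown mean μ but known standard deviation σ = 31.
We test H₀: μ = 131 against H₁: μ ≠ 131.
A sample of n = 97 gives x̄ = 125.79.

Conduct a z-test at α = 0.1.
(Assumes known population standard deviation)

Standard error: SE = σ/√n = 31/√97 = 3.1476
z-statistic: z = (x̄ - μ₀)/SE = (125.79 - 131)/3.1476 = -1.6552
Critical value: ±1.645
p-value = 0.0979
Decision: reject H₀

Answer: z = -1.6552, reject H₀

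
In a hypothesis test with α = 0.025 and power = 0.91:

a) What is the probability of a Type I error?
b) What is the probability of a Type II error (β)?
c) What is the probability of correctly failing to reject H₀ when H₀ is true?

Answer: a) 0.025, b) 0.09, c) 0.975

Derivation:
a) Type I error probability = α = 0.025
b) Power = P(reject H₀ | H₁ true) = 1 - β = 0.91, so Type II error probability = β = 1 - Power = 0.09
c) P(fail to reject H₀ | H₀ true) = 1 - α = 0.975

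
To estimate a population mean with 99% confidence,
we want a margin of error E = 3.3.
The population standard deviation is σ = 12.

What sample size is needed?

Answer: n = 88

Derivation:
z_0.005 = 2.576
n = (z×σ/E)² = (2.576×12/3.3)²
n = 87.7458
Round up: n = 88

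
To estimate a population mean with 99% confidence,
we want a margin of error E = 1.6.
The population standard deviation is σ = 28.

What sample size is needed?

Answer: n = 2033

Derivation:
z_0.005 = 2.576
n = (z×σ/E)² = (2.576×28/1.6)²
n = 2032.2064
Round up: n = 2033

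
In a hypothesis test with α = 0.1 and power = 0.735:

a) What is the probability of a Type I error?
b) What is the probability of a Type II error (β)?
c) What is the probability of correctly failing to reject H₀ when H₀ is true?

a) Type I error probability = α = 0.1
b) Power = P(reject H₀ | H₁ true) = 1 - β = 0.735, so Type II error probability = β = 1 - Power = 0.265
c) P(fail to reject H₀ | H₀ true) = 1 - α = 0.9

Answer: a) 0.1, b) 0.265, c) 0.9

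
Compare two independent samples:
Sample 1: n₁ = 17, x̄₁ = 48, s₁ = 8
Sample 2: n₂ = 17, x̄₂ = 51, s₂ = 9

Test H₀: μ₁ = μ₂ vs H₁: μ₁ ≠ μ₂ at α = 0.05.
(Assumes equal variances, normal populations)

Pooled variance: s²_p = [16×8² + 16×9²]/(32) = 72.5000
s_p = 8.5147
SE = s_p×√(1/n₁ + 1/n₂) = 8.5147×√(1/17 + 1/17) = 2.9205
t = (x̄₁ - x̄₂)/SE = (48 - 51)/2.9205 = -1.0272
df = 32, t-critical = ±2.037
Decision: fail to reject H₀

Answer: t = -1.0272, fail to reject H₀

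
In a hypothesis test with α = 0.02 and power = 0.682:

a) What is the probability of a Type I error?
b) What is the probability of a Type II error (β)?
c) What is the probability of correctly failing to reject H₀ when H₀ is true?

a) Type I error probability = α = 0.02
b) Power = P(reject H₀ | H₁ true) = 1 - β = 0.682, so Type II error probability = β = 1 - Power = 0.318
c) P(fail to reject H₀ | H₀ true) = 1 - α = 0.98

Answer: a) 0.02, b) 0.318, c) 0.98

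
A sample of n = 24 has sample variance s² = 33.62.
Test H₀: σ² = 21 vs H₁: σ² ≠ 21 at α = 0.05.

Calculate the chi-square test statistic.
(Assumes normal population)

df = n - 1 = 23
χ² = (n-1)s²/σ₀² = 23×33.62/21 = 36.8219
Critical values: χ²_{0.975,23} = 11.689, χ²_{0.025,23} = 38.076
Rejection region: χ² < 11.689 or χ² > 38.076
Decision: fail to reject H₀

Answer: χ² = 36.8219, fail to reject H₀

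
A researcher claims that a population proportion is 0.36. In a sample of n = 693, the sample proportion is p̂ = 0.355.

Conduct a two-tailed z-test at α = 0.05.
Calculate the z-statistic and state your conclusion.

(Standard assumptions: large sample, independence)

Answer: z = -0.2742, fail to reject H₀

Derivation:
H₀: p = 0.36, H₁: p ≠ 0.36
Standard error: SE = √(p₀(1-p₀)/n) = √(0.36×0.64/693) = 0.018234
z-statistic: z = (p̂ - p₀)/SE = (0.355 - 0.36)/0.018234 = -0.2742
Critical value: z_0.025 = ±1.960
p-value = 0.7839
Decision: fail to reject H₀ at α = 0.05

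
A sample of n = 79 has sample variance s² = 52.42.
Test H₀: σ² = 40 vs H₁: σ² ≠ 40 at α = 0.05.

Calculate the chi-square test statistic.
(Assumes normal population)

Answer: χ² = 102.2190, fail to reject H₀

Derivation:
df = n - 1 = 78
χ² = (n-1)s²/σ₀² = 78×52.42/40 = 102.2190
Critical values: χ²_{0.975,78} = 55.466, χ²_{0.025,78} = 104.316
Rejection region: χ² < 55.466 or χ² > 104.316
Decision: fail to reject H₀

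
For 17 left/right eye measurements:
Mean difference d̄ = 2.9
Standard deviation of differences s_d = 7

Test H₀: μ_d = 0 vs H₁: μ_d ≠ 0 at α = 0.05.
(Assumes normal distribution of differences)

Answer: t = 1.7082, fail to reject H₀

Derivation:
df = n - 1 = 16
SE = s_d/√n = 7/√17 = 1.6977
t = d̄/SE = 2.9/1.6977 = 1.7082
Critical value: t_{0.025,16} = ±2.120
p-value ≈ 0.1069
Decision: fail to reject H₀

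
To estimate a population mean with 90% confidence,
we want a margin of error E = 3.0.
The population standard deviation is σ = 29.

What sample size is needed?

z_0.05 = 1.645
n = (z×σ/E)² = (1.645×29/3.0)²
n = 252.8630
Round up: n = 253

Answer: n = 253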